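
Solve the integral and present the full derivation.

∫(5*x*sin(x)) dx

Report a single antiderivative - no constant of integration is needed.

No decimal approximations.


Step 1. Integrate ∫(5*x*sin(x)) dx by parts with u = x, dv = (5*sin(x)) dx, so v = -5*cos(x): now -5*x*cos(x) + ∫(5*cos(x)) dx.
Step 2. Evaluate the standard form: now -5*x*cos(x) + 5*sin(x).
Answer: -5*x*cos(x) + 5*sin(x).


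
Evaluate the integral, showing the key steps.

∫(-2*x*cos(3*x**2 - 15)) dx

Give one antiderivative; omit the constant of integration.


Step 1. Substitute u = x**2 - 5, turning ∫(-2*x*cos(3*x**2 - 15)) dx into ∫(-cos(3*u)) du: now ∫(-cos(3*u)) du.
Step 2. Evaluate the standard form: now -sin(3*u)/3.
Step 3. Substitute back u = x**2 - 5: now -sin(3*x**2 - 15)/3.
Answer: -sin(3*x**2 - 15)/3.


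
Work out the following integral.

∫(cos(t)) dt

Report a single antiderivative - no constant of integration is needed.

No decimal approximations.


Answer: sin(t).


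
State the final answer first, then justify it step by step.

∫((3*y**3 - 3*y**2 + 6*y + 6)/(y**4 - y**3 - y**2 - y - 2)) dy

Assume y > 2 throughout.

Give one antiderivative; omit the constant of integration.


The answer is 2*log(y - 2) + log(y + 1) - 3*atan(y).
Step 1. Decompose ∫((3*y**3 - 3*y**2 + 6*y + 6)/(y**4 - y**3 - y**2 - y - 2)) dy by partial fractions, (3*y**3 - 3*y**2 + 6*y + 6)/(y**4 - y**3 - y**2 - y - 2) = -3/(y**2 + 1) + 1/(y + 1) + 2/(y - 2): now ∫(2/(y - 2)) dy + ∫(1/(y + 1)) dy + ∫(-3/(y**2 + 1)) dy.
Step 2. Evaluate the standard form [assuming y > -1]: now log(y + 1) + ∫(2/(y - 2)) dy + ∫(-3/(y**2 + 1)) dy.
Step 3. Evaluate the standard form [assuming y > 2]: now 2*log(y - 2) + log(y + 1) + ∫(-3/(y**2 + 1)) dy.
Step 4. Evaluate the standard form: now 2*log(y - 2) + log(y + 1) - 3*atan(y).
Answer: 2*log(y - 2) + log(y + 1) - 3*atan(y).


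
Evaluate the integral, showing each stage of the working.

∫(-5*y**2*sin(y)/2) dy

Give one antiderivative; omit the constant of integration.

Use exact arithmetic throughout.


Step 1. Integrate ∫(-5*y**2*sin(y)/2) dy by parts with u = y**2, dv = (-5*sin(y)/2) dy, so v = 5*cos(y)/2: now 5*y**2*cos(y)/2 + ∫(-5*y*cos(y)) dy.
Step 2. Integrate ∫(-5*y*cos(y)) dy by parts with u = y, dv = (-5*cos(y)) dy, so v = -5*sin(y): now 5*y**2*cos(y)/2 - 5*y*sin(y) + ∫(5*sin(y)) dy.
Step 3. Evaluate the standard form: now 5*y**2*cos(y)/2 - 5*y*sin(y) - 5*cos(y).
Answer: 5*y**2*cos(y)/2 - 5*y*sin(y) - 5*cos(y).


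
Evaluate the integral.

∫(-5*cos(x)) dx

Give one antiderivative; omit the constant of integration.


Answer: -5*sin(x).


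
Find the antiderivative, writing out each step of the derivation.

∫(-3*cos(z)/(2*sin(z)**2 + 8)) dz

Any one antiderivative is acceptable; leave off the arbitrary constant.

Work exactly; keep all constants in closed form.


Step 1. Substitute u = sin(z), turning ∫(-3*cos(z)/(2*sin(z)**2 + 8)) dz into ∫(-3/(2*(u**2 + 4))) du: now ∫(-3/(2*(u**2 + 4))) du.
Step 2. Evaluate the standard form: now -3*atan(u/2)/4.
Step 3. Substitute back u = sin(z): now -3*atan(sin(z)/2)/4.
Answer: -3*atan(sin(z)/2)/4.


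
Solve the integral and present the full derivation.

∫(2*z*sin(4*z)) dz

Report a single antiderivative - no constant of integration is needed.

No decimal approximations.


Step 1. Integrate ∫(2*z*sin(4*z)) dz by parts with u = z, dv = (2*sin(4*z)) dz, so v = -cos(4*z)/2: now -z*cos(4*z)/2 + ∫(cos(4*z)/2) dz.
Step 2. Evaluate the standard form: now -z*cos(4*z)/2 + sin(4*z)/8.
Answer: -z*cos(4*z)/2 + sin(4*z)/8.


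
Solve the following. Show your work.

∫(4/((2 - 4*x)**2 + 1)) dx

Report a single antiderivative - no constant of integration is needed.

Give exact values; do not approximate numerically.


Step 1. Substitute u = 2 - 4*x, turning ∫(4/((2 - 4*x)**2 + 1)) dx into ∫(-1/(u**2 + 1)) du: now ∫(-1/(u**2 + 1)) du.
Step 2. Evaluate the standard form: now -atan(u).
Step 3. Substitute back u = 2 - 4*x: now atan(4*x - 2).
Answer: atan(4*x - 2).


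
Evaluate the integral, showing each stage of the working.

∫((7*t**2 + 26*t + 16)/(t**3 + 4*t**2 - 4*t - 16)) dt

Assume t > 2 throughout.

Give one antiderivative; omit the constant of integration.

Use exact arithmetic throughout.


Step 1. Decompose ∫((7*t**2 + 26*t + 16)/(t**3 + 4*t**2 - 4*t - 16)) dt by partial fractions, (7*t**2 + 26*t + 16)/(t**3 + 4*t**2 - 4*t - 16) = 2/(t + 4) + 1/(t + 2) + 4/(t - 2): now ∫(4/(t - 2)) dt + ∫(1/(t + 2)) dt + ∫(2/(t + 4)) dt.
Step 2. Evaluate the standard form [assuming t > -4]: now 2*log(t + 4) + ∫(4/(t - 2)) dt + ∫(1/(t + 2)) dt.
Step 3. Evaluate the standard form [assuming t > 2]: now 4*log(t - 2) + 2*log(t + 4) + ∫(1/(t + 2)) dt.
Step 4. Evaluate the standard form [assuming t > -2]: now 4*log(t - 2) + log(t + 2) + 2*log(t + 4).
Answer: 4*log(t - 2) + log(t + 2) + 2*log(t + 4).


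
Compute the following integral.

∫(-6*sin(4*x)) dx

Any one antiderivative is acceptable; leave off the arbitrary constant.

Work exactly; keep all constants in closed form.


Answer: 3*cos(4*x)/2.


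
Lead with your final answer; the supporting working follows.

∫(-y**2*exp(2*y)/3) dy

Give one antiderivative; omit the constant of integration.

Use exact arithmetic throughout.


The answer is -y**2*exp(2*y)/6 + y*exp(2*y)/6 - exp(2*y)/12.
Step 1. Integrate ∫(-y**2*exp(2*y)/3) dy by parts with u = y**2, dv = (-exp(2*y)/3) dy, so v = -exp(2*y)/6: now -y**2*exp(2*y)/6 + ∫(y*exp(2*y)/3) dy.
Step 2. Integrate ∫(y*exp(2*y)/3) dy by parts with u = y, dv = (exp(2*y)/3) dy, so v = exp(2*y)/6: now -y**2*exp(2*y)/6 + y*exp(2*y)/6 + ∫(-exp(2*y)/6) dy.
Step 3. Evaluate the standard form: now -y**2*exp(2*y)/6 + y*exp(2*y)/6 - exp(2*y)/12.
Answer: -y**2*exp(2*y)/6 + y*exp(2*y)/6 - exp(2*y)/12.


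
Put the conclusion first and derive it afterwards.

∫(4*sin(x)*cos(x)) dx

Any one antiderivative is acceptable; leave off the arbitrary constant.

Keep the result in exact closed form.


The answer is 2*sin(x)**2.
Step 1. Substitute u = sin(x), turning ∫(4*sin(x)*cos(x)) dx into ∫(4*u) du: now ∫(4*u) du.
Step 2. Evaluate the standard form: now 2*u**2.
Step 3. Substitute back u = sin(x): now 2*sin(x)**2.
Answer: 2*sin(x)**2.


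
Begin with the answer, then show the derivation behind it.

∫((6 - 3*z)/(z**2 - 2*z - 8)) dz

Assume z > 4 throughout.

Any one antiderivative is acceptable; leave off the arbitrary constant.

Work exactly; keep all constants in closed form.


The answer is -log(z - 4) - 2*log(z + 2).
Step 1. Decompose ∫((6 - 3*z)/(z**2 - 2*z - 8)) dz by partial fractions, (6 - 3*z)/(z**2 - 2*z - 8) = -2/(z + 2) - 1/(z - 4): now ∫(-1/(z - 4)) dz + ∫(-2/(z + 2)) dz.
Step 2. Evaluate the standard form [assuming z > 4]: now -log(z - 4) + ∫(-2/(z + 2)) dz.
Step 3. Evaluate the standard form [assuming z > -2]: now -log(z - 4) - 2*log(z + 2).
Answer: -log(z - 4) - 2*log(z + 2).


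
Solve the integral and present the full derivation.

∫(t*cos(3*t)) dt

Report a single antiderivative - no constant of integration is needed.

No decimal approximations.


Step 1. Integrate ∫(t*cos(3*t)) dt by parts with u = t, dv = (cos(3*t)) dt, so v = sin(3*t)/3: now t*sin(3*t)/3 + ∫(-sin(3*t)/3) dt.
Step 2. Evaluate the standard form: now t*sin(3*t)/3 + cos(3*t)/9.
Answer: t*sin(3*t)/3 + cos(3*t)/9.


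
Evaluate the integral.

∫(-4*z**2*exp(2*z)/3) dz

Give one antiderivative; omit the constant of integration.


Answer: -2*z**2*exp(2*z)/3 + 2*z*exp(2*z)/3 - exp(2*z)/3.


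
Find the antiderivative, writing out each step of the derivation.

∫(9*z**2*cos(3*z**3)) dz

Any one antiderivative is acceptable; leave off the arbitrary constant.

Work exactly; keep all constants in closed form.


Step 1. Substitute u = z**3, turning ∫(9*z**2*cos(3*z**3)) dz into ∫(3*cos(3*u)) du: now ∫(3*cos(3*u)) du.
Step 2. Evaluate the standard form: now sin(3*u).
Step 3. Substitute back u = z**3: now sin(3*z**3).
Answer: sin(3*z**3).


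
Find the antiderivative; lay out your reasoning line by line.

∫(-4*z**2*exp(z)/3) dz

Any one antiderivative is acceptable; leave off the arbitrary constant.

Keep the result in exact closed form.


Step 1. Integrate ∫(-4*z**2*exp(z)/3) dz by parts with u = z**2, dv = (-4*exp(z)/3) dz, so v = -4*exp(z)/3: now -4*z**2*exp(z)/3 + ∫(8*z*exp(z)/3) dz.
Step 2. Integrate ∫(8*z*exp(z)/3) dz by parts with u = z, dv = (8*exp(z)/3) dz, so v = 8*exp(z)/3: now -4*z**2*exp(z)/3 + 8*z*exp(z)/3 + ∫(-8*exp(z)/3) dz.
Step 3. Evaluate the standard form: now -4*z**2*exp(z)/3 + 8*z*exp(z)/3 - 8*exp(z)/3.
Answer: -4*z**2*exp(z)/3 + 8*z*exp(z)/3 - 8*exp(z)/3.


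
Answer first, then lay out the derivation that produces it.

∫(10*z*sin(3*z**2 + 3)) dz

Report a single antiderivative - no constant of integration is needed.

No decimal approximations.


The answer is -5*cos(3*z**2 + 3)/3.
Step 1. Substitute u = z**2 + 1, turning ∫(10*z*sin(3*z**2 + 3)) dz into ∫(5*sin(3*u)) du: now ∫(5*sin(3*u)) du.
Step 2. Evaluate the standard form: now -5*cos(3*u)/3.
Step 3. Substitute back u = z**2 + 1: now -5*cos(3*z**2 + 3)/3.
Answer: -5*cos(3*z**2 + 3)/3.


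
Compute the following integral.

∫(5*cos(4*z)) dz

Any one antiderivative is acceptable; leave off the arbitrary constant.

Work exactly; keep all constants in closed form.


Answer: 5*sin(4*z)/4.


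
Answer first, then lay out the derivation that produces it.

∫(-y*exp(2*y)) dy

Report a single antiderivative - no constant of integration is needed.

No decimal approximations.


The answer is -y*exp(2*y)/2 + exp(2*y)/4.
Step 1. Integrate ∫(-y*exp(2*y)) dy by parts with u = y, dv = (-exp(2*y)) dy, so v = -exp(2*y)/2: now -y*exp(2*y)/2 + ∫(exp(2*y)/2) dy.
Step 2. Evaluate the standard form: now -y*exp(2*y)/2 + exp(2*y)/4.
Answer: -y*exp(2*y)/2 + exp(2*y)/4.


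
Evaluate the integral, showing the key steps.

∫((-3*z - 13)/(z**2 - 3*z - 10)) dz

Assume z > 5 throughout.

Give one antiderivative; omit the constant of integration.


Step 1. Decompose ∫((-3*z - 13)/(z**2 - 3*z - 10)) dz by partial fractions, (-3*z - 13)/(z**2 - 3*z - 10) = 1/(z + 2) - 4/(z - 5): now ∫(-4/(z - 5)) dz + ∫(1/(z + 2)) dz.
Step 2. Evaluate the standard form [assuming z > -2]: now log(z + 2) + ∫(-4/(z - 5)) dz.
Step 3. Evaluate the standard form [assuming z > 5]: now -4*log(z - 5) + log(z + 2).
Answer: -4*log(z - 5) + log(z + 2).


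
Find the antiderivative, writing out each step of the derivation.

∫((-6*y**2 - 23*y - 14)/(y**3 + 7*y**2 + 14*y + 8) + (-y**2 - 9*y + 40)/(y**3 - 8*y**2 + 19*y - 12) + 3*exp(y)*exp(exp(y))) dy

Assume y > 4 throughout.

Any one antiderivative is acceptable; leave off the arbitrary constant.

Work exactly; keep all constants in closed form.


Step 1. Rewrite: now ∫((-6*y**2 - 23*y - 14)/(y**3 + 7*y**2 + 14*y + 8)) dy + ∫((-y**2 - 9*y + 40)/(y**3 - 8*y**2 + 19*y - 12)) dy + ∫(3*exp(y)*exp(exp(y))) dy.
Step 2. Decompose ∫((-6*y**2 - 23*y - 14)/(y**3 + 7*y**2 + 14*y + 8)) dy by partial fractions, (-6*y**2 - 23*y - 14)/(y**3 + 7*y**2 + 14*y + 8) = -3/(y + 4) - 4/(y + 2) + 1/(y + 1): now ∫((-y**2 - 9*y + 40)/(y**3 - 8*y**2 + 19*y - 12)) dy + ∫(3*exp(y)*exp(exp(y))) dy + ∫(1/(y + 1)) dy + ∫(-4/(y + 2)) dy + ∫(-3/(y + 4)) dy.
Step 3. Evaluate the standard form [assuming y > -1]: now log(y + 1) + ∫((-y**2 - 9*y + 40)/(y**3 - 8*y**2 + 19*y - 12)) dy + ∫(3*exp(y)*exp(exp(y))) dy + ∫(-4/(y + 2)) dy + ∫(-3/(y + 4)) dy.
Step 4. Evaluate the standard form [assuming y > -2]: now log(y + 1) - 4*log(y + 2) + ∫((-y**2 - 9*y + 40)/(y**3 - 8*y**2 + 19*y - 12)) dy + ∫(3*exp(y)*exp(exp(y))) dy + ∫(-3/(y + 4)) dy.
Step 5. Evaluate the standard form [assuming y > -4]: now log(y + 1) - 4*log(y + 2) - 3*log(y + 4) + ∫((-y**2 - 9*y + 40)/(y**3 - 8*y**2 + 19*y - 12)) dy + ∫(3*exp(y)*exp(exp(y))) dy.
Step 6. Substitute u = exp(y), turning ∫(3*exp(y)*exp(exp(y))) dy into ∫(3*exp(u)) du: now log(y + 1) - 4*log(y + 2) - 3*log(y + 4) + ∫((-y**2 - 9*y + 40)/(y**3 - 8*y**2 + 19*y - 12)) dy + ∫(3*exp(u)) du.
Step 7. Evaluate the standard form: now 3*exp(u) + log(y + 1) - 4*log(y + 2) - 3*log(y + 4) + ∫((-y**2 - 9*y + 40)/(y**3 - 8*y**2 + 19*y - 12)) dy.
Step 8. Substitute back u = exp(y): now 3*exp(exp(y)) + log(y + 1) - 4*log(y + 2) - 3*log(y + 4) + ∫((-y**2 - 9*y + 40)/(y**3 - 8*y**2 + 19*y - 12)) dy.
Step 9. Decompose ∫((-y**2 - 9*y + 40)/(y**3 - 8*y**2 + 19*y - 12)) dy by partial fractions, (-y**2 - 9*y + 40)/(y**3 - 8*y**2 + 19*y - 12) = 5/(y - 1) - 2/(y - 3) - 4/(y - 4): now 3*exp(exp(y)) + log(y + 1) - 4*log(y + 2) - 3*log(y + 4) + ∫(-4/(y - 4)) dy + ∫(-2/(y - 3)) dy + ∫(5/(y - 1)) dy.
Step 10. Evaluate the standard form [assuming y > 4]: now 3*exp(exp(y)) - 4*log(y - 4) + log(y + 1) - 4*log(y + 2) - 3*log(y + 4) + ∫(-2/(y - 3)) dy + ∫(5/(y - 1)) dy.
Step 11. Evaluate the standard form [assuming y > 3]: now 3*exp(exp(y)) - 4*log(y - 4) - 2*log(y - 3) + log(y + 1) - 4*log(y + 2) - 3*log(y + 4) + ∫(5/(y - 1)) dy.
Step 12. Evaluate the standard form [assuming y > 1]: now 3*exp(exp(y)) - 4*log(y - 4) - 2*log(y - 3) + 5*log(y - 1) + log(y + 1) - 4*log(y + 2) - 3*log(y + 4).
Answer: 3*exp(exp(y)) - 4*log(y - 4) - 2*log(y - 3) + 5*log(y - 1) + log(y + 1) - 4*log(y + 2) - 3*log(y + 4).


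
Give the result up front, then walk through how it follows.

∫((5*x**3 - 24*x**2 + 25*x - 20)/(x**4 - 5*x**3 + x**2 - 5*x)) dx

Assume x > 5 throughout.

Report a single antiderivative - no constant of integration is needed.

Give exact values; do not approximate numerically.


The answer is 4*log(x) + log(x - 5) - 4*atan(x).
Step 1. Decompose ∫((5*x**3 - 24*x**2 + 25*x - 20)/(x**4 - 5*x**3 + x**2 - 5*x)) dx by partial fractions, (5*x**3 - 24*x**2 + 25*x - 20)/(x**4 - 5*x**3 + x**2 - 5*x) = -4/(x**2 + 1) + 1/(x - 5) + 4/x: now ∫(4/x) dx + ∫(1/(x - 5)) dx + ∫(-4/(x**2 + 1)) dx.
Step 2. Evaluate the standard form [assuming x > 0]: now 4*log(x) + ∫(1/(x - 5)) dx + ∫(-4/(x**2 + 1)) dx.
Step 3. Evaluate the standard form [assuming x > 5]: now 4*log(x) + log(x - 5) + ∫(-4/(x**2 + 1)) dx.
Step 4. Evaluate the standard form: now 4*log(x) + log(x - 5) - 4*atan(x).
Answer: 4*log(x) + log(x - 5) - 4*atan(x).


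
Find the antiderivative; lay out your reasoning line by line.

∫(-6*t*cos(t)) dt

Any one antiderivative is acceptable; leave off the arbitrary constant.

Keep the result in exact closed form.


Step 1. Integrate ∫(-6*t*cos(t)) dt by parts with u = t, dv = (-6*cos(t)) dt, so v = -6*sin(t): now -6*t*sin(t) + ∫(6*sin(t)) dt.
Step 2. Evaluate the standard form: now -6*t*sin(t) - 6*cos(t).
Answer: -6*t*sin(t) - 6*cos(t).


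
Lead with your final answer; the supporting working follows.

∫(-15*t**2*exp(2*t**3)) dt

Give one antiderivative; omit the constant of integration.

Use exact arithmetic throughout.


The answer is -5*exp(2*t**3)/2.
Step 1. Substitute u = t**3, turning ∫(-15*t**2*exp(2*t**3)) dt into ∫(-5*exp(2*u)) du: now ∫(-5*exp(2*u)) du.
Step 2. Evaluate the standard form: now -5*exp(2*u)/2.
Step 3. Substitute back u = t**3: now -5*exp(2*t**3)/2.
Answer: -5*exp(2*t**3)/2.


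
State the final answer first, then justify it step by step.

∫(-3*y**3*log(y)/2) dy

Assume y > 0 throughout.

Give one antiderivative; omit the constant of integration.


The answer is -3*y**4*log(y)/8 + 3*y**4/32.
Step 1. Integrate ∫(-3*y**3*log(y)/2) dy by parts with u = log(y), dv = (-3*y**3/2) dy, so v = -3*y**4/8 [assuming y > 0]: now -3*y**4*log(y)/8 + ∫(3*y**3/8) dy.
Step 2. Evaluate the standard form: now -3*y**4*log(y)/8 + 3*y**4/32.
Answer: -3*y**4*log(y)/8 + 3*y**4/32.


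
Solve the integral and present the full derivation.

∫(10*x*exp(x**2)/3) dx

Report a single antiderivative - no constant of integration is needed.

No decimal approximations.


Step 1. Substitute u = x**2, turning ∫(10*x*exp(x**2)/3) dx into ∫(5*exp(u)/3) du: now ∫(5*exp(u)/3) du.
Step 2. Evaluate the standard form: now 5*exp(u)/3.
Step 3. Substitute back u = x**2: now 5*exp(x**2)/3.
Answer: 5*exp(x**2)/3.


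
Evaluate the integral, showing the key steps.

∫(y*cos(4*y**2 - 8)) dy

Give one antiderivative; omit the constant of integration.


Step 1. Substitute u = y**2 - 2, turning ∫(y*cos(4*y**2 - 8)) dy into ∫(cos(4*u)/2) du: now ∫(cos(4*u)/2) du.
Step 2. Evaluate the standard form: now sin(4*u)/8.
Step 3. Substitute back u = y**2 - 2: now sin(4*y**2 - 8)/8.
Answer: sin(4*y**2 - 8)/8.


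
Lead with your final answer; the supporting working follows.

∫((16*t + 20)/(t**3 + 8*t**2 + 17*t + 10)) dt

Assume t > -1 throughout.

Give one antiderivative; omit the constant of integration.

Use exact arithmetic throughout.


The answer is log(t + 1) + 4*log(t + 2) - 5*log(t + 5).
Step 1. Decompose ∫((16*t + 20)/(t**3 + 8*t**2 + 17*t + 10)) dt by partial fractions, (16*t + 20)/(t**3 + 8*t**2 + 17*t + 10) = -5/(t + 5) + 4/(t + 2) + 1/(t + 1): now ∫(1/(t + 1)) dt + ∫(4/(t + 2)) dt + ∫(-5/(t + 5)) dt.
Step 2. Evaluate the standard form [assuming t > -1]: now log(t + 1) + ∫(4/(t + 2)) dt + ∫(-5/(t + 5)) dt.
Step 3. Evaluate the standard form [assuming t > -2]: now log(t + 1) + 4*log(t + 2) + ∫(-5/(t + 5)) dt.
Step 4. Evaluate the standard form [assuming t > -5]: now log(t + 1) + 4*log(t + 2) - 5*log(t + 5).
Answer: log(t + 1) + 4*log(t + 2) - 5*log(t + 5).


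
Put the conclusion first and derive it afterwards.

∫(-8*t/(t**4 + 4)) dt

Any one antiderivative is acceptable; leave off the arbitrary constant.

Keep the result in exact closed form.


The answer is -2*atan(t**2/2).
Step 1. Substitute u = t**2, turning ∫(-8*t/(t**4 + 4)) dt into ∫(-4/(u**2 + 4)) du: now ∫(-4/(u**2 + 4)) du.
Step 2. Evaluate the standard form: now -2*atan(u/2).
Step 3. Substitute back u = t**2: now -2*atan(t**2/2).
Answer: -2*atan(t**2/2).


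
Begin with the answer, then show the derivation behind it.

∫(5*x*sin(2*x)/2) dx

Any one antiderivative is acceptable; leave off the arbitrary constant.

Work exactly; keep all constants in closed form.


The answer is -5*x*cos(2*x)/4 + 5*sin(2*x)/8.
Step 1. Integrate ∫(5*x*sin(2*x)/2) dx by parts with u = x, dv = (5*sin(2*x)/2) dx, so v = -5*cos(2*x)/4: now -5*x*cos(2*x)/4 + ∫(5*cos(2*x)/4) dx.
Step 2. Evaluate the standard form: now -5*x*cos(2*x)/4 + 5*sin(2*x)/8.
Answer: -5*x*cos(2*x)/4 + 5*sin(2*x)/8.


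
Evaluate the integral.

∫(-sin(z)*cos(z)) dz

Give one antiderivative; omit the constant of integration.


Answer: -sin(z)**2/2.


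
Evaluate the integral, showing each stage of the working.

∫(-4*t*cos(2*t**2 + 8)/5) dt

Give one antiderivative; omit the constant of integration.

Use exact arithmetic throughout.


Step 1. Substitute u = t**2 + 4, turning ∫(-4*t*cos(2*t**2 + 8)/5) dt into ∫(-2*cos(2*u)/5) du: now ∫(-2*cos(2*u)/5) du.
Step 2. Evaluate the standard form: now -sin(2*u)/5.
Step 3. Substitute back u = t**2 + 4: now -sin(2*t**2 + 8)/5.
Answer: -sin(2*t**2 + 8)/5.


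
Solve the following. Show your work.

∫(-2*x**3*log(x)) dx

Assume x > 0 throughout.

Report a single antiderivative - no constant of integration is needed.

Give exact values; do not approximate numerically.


Step 1. Integrate ∫(-2*x**3*log(x)) dx by parts with u = log(x), dv = (-2*x**3) dx, so v = -x**4/2 [assuming x > 0]: now -x**4*log(x)/2 + ∫(x**3/2) dx.
Step 2. Evaluate the standard form: now -x**4*log(x)/2 + x**4/8.
Answer: -x**4*log(x)/2 + x**4/8.


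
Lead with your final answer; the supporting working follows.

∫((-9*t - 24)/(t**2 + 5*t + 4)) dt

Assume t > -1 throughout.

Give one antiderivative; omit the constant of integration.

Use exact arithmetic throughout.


The answer is -5*log(t + 1) - 4*log(t + 4).
Step 1. Decompose ∫((-9*t - 24)/(t**2 + 5*t + 4)) dt by partial fractions, (-9*t - 24)/(t**2 + 5*t + 4) = -4/(t + 4) - 5/(t + 1): now ∫(-5/(t + 1)) dt + ∫(-4/(t + 4)) dt.
Step 2. Evaluate the standard form [assuming t > -1]: now -5*log(t + 1) + ∫(-4/(t + 4)) dt.
Step 3. Evaluate the standard form [assuming t > -4]: now -5*log(t + 1) - 4*log(t + 4).
Answer: -5*log(t + 1) - 4*log(t + 4).


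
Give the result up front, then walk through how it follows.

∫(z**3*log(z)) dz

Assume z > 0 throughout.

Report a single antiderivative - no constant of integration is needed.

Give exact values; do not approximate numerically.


The answer is z**4*log(z)/4 - z**4/16.
Step 1. Integrate ∫(z**3*log(z)) dz by parts with u = log(z), dv = (z**3) dz, so v = z**4/4 [assuming z > 0]: now z**4*log(z)/4 + ∫(-z**3/4) dz.
Step 2. Evaluate the standard form: now z**4*log(z)/4 - z**4/16.
Answer: z**4*log(z)/4 - z**4/16.


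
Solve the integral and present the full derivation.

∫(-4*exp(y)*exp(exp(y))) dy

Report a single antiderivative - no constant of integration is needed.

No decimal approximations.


Step 1. Substitute u = exp(y), turning ∫(-4*exp(y)*exp(exp(y))) dy into ∫(-4*exp(u)) du: now ∫(-4*exp(u)) du.
Step 2. Evaluate the standard form: now -4*exp(u).
Step 3. Substitute back u = exp(y): now -4*exp(exp(y)).
Answer: -4*exp(exp(y)).


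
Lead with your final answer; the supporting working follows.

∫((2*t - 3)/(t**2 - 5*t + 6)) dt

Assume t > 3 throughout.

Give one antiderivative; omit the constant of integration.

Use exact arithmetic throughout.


The answer is 3*log(t - 3) - log(t - 2).
Step 1. Decompose ∫((2*t - 3)/(t**2 - 5*t + 6)) dt by partial fractions, (2*t - 3)/(t**2 - 5*t + 6) = -1/(t - 2) + 3/(t - 3): now ∫(3/(t - 3)) dt + ∫(-1/(t - 2)) dt.
Step 2. Evaluate the standard form [assuming t > 2]: now -log(t - 2) + ∫(3/(t - 3)) dt.
Step 3. Evaluate the standard form [assuming t > 3]: now 3*log(t - 3) - log(t - 2).
Answer: 3*log(t - 3) - log(t - 2).


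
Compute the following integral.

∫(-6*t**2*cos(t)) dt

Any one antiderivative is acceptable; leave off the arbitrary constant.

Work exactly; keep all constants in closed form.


Answer: -6*t**2*sin(t) - 12*t*cos(t) + 12*sin(t).


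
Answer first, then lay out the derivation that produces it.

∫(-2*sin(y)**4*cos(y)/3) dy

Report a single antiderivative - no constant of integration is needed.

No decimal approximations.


The answer is -2*sin(y)**5/15.
Step 1. Substitute u = sin(y), turning ∫(-2*sin(y)**4*cos(y)/3) dy into ∫(-2*u**4/3) du: now ∫(-2*u**4/3) du.
Step 2. Evaluate the standard form: now -2*u**5/15.
Step 3. Substitute back u = sin(y): now -2*sin(y)**5/15.
Answer: -2*sin(y)**5/15.


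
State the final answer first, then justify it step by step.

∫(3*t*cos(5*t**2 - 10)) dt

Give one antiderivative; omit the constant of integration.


The answer is 3*sin(5*t**2 - 10)/10.
Step 1. Substitute u = t**2 - 2, turning ∫(3*t*cos(5*t**2 - 10)) dt into ∫(3*cos(5*u)/2) du: now ∫(3*cos(5*u)/2) du.
Step 2. Evaluate the standard form: now 3*sin(5*u)/10.
Step 3. Substitute back u = t**2 - 2: now 3*sin(5*t**2 - 10)/10.
Answer: 3*sin(5*t**2 - 10)/10.


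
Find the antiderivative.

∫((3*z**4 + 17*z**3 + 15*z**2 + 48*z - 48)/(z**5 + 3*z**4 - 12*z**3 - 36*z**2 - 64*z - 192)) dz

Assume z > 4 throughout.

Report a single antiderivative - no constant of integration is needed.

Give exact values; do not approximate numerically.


Answer: 2*log(z - 4) + 3*log(z + 3) - 2*log(z + 4) + atan(z/2)/2.


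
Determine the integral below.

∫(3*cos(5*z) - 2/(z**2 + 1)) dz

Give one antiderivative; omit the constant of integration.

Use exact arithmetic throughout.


Answer: 3*sin(5*z)/5 - 2*atan(z).


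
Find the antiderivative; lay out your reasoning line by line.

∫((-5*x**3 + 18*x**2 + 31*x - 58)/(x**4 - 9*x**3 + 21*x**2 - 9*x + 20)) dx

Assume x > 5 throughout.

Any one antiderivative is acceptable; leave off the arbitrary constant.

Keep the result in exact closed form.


Step 1. Decompose ∫((-5*x**3 + 18*x**2 + 31*x - 58)/(x**4 - 9*x**3 + 21*x**2 - 9*x + 20)) dx by partial fractions, (-5*x**3 + 18*x**2 + 31*x - 58)/(x**4 - 9*x**3 + 21*x**2 - 9*x + 20) = -4/(x**2 + 1) - 2/(x - 4) - 3/(x - 5): now ∫(-3/(x - 5)) dx + ∫(-2/(x - 4)) dx + ∫(-4/(x**2 + 1)) dx.
Step 2. Evaluate the standard form [assuming x > 5]: now -3*log(x - 5) + ∫(-2/(x - 4)) dx + ∫(-4/(x**2 + 1)) dx.
Step 3. Evaluate the standard form [assuming x > 4]: now -3*log(x - 5) - 2*log(x - 4) + ∫(-4/(x**2 + 1)) dx.
Step 4. Evaluate the standard form: now -3*log(x - 5) - 2*log(x - 4) - 4*atan(x).
Answer: -3*log(x - 5) - 2*log(x - 4) - 4*atan(x).


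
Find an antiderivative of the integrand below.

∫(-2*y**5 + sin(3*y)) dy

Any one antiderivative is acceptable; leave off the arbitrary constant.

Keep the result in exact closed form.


Answer: -y**6/3 - cos(3*y)/3.


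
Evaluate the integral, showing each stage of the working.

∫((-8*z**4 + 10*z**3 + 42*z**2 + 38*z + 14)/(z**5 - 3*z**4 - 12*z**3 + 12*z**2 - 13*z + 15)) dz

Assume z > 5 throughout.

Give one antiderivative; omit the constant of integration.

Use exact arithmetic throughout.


Step 1. Decompose ∫((-8*z**4 + 10*z**3 + 42*z**2 + 38*z + 14)/(z**5 - 3*z**4 - 12*z**3 + 12*z**2 - 13*z + 15)) dz by partial fractions, (-8*z**4 + 10*z**3 + 42*z**2 + 38*z + 14)/(z**5 - 3*z**4 - 12*z**3 + 12*z**2 - 13*z + 15) = -2/(z**2 + 1) - 2/(z + 3) - 3/(z - 1) - 3/(z - 5): now ∫(-3/(z - 5)) dz + ∫(-3/(z - 1)) dz + ∫(-2/(z + 3)) dz + ∫(-2/(z**2 + 1)) dz.
Step 2. Evaluate the standard form [assuming z > -3]: now -2*log(z + 3) + ∫(-3/(z - 5)) dz + ∫(-3/(z - 1)) dz + ∫(-2/(z**2 + 1)) dz.
Step 3. Evaluate the standard form [assuming z > 1]: now -3*log(z - 1) - 2*log(z + 3) + ∫(-3/(z - 5)) dz + ∫(-2/(z**2 + 1)) dz.
Step 4. Evaluate the standard form [assuming z > 5]: now -3*log(z - 5) - 3*log(z - 1) - 2*log(z + 3) + ∫(-2/(z**2 + 1)) dz.
Step 5. Evaluate the standard form: now -3*log(z - 5) - 3*log(z - 1) - 2*log(z + 3) - 2*atan(z).
Answer: -3*log(z - 5) - 3*log(z - 1) - 2*log(z + 3) - 2*atan(z).


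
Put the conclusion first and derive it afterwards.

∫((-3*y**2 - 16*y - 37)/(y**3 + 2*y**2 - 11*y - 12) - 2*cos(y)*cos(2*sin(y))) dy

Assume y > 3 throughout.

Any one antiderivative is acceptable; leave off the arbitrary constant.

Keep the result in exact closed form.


The answer is -4*log(y - 3) + 2*log(y + 1) - log(y + 4) - sin(2*sin(y)).
Step 1. Rewrite: now ∫((-3*y**2 - 16*y - 37)/(y**3 + 2*y**2 - 11*y - 12)) dy + ∫(-2*cos(y)*cos(2*sin(y))) dy.
Step 2. Substitute u = sin(y), turning ∫(-2*cos(y)*cos(2*sin(y))) dy into ∫(-2*cos(2*u)) du: now ∫((-3*y**2 - 16*y - 37)/(y**3 + 2*y**2 - 11*y - 12)) dy + ∫(-2*cos(2*u)) du.
Step 3. Evaluate the standard form: now -sin(2*u) + ∫((-3*y**2 - 16*y - 37)/(y**3 + 2*y**2 - 11*y - 12)) dy.
Step 4. Substitute back u = sin(y): now -sin(2*sin(y)) + ∫((-3*y**2 - 16*y - 37)/(y**3 + 2*y**2 - 11*y - 12)) dy.
Step 5. Decompose ∫((-3*y**2 - 16*y - 37)/(y**3 + 2*y**2 - 11*y - 12)) dy by partial fractions, (-3*y**2 - 16*y - 37)/(y**3 + 2*y**2 - 11*y - 12) = -1/(y + 4) + 2/(y + 1) - 4/(y - 3): now -sin(2*sin(y)) + ∫(-4/(y - 3)) dy + ∫(2/(y + 1)) dy + ∫(-1/(y + 4)) dy.
Step 6. Evaluate the standard form [assuming y > -1]: now 2*log(y + 1) - sin(2*sin(y)) + ∫(-4/(y - 3)) dy + ∫(-1/(y + 4)) dy.
Step 7. Evaluate the standard form [assuming y > -4]: now 2*log(y + 1) - log(y + 4) - sin(2*sin(y)) + ∫(-4/(y - 3)) dy.
Step 8. Evaluate the standard form [assuming y > 3]: now -4*log(y - 3) + 2*log(y + 1) - log(y + 4) - sin(2*sin(y)).
Answer: -4*log(y - 3) + 2*log(y + 1) - log(y + 4) - sin(2*sin(y)).


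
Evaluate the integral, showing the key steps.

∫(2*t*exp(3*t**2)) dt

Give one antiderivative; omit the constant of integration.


Step 1. Substitute u = t**2, turning ∫(2*t*exp(3*t**2)) dt into ∫(exp(3*u)) du: now ∫(exp(3*u)) du.
Step 2. Evaluate the standard form: now exp(3*u)/3.
Step 3. Substitute back u = t**2: now exp(3*t**2)/3.
Answer: exp(3*t**2)/3.


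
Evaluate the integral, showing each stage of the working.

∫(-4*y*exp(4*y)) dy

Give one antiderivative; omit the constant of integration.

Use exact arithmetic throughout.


Step 1. Integrate ∫(-4*y*exp(4*y)) dy by parts with u = y, dv = (-4*exp(4*y)) dy, so v = -exp(4*y): now -y*exp(4*y) + ∫(exp(4*y)) dy.
Step 2. Evaluate the standard form: now -y*exp(4*y) + exp(4*y)/4.
Answer: -y*exp(4*y) + exp(4*y)/4.


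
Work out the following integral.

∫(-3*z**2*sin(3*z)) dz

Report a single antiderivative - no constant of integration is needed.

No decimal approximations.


Answer: z**2*cos(3*z) - 2*z*sin(3*z)/3 - 2*cos(3*z)/9.


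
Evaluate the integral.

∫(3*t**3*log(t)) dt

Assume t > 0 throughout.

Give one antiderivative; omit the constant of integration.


Answer: 3*t**4*log(t)/4 - 3*t**4/16.


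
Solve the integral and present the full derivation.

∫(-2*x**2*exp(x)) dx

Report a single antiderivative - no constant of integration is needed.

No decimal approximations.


Step 1. Integrate ∫(-2*x**2*exp(x)) dx by parts with u = x**2, dv = (-2*exp(x)) dx, so v = -2*exp(x): now -2*x**2*exp(x) + ∫(4*x*exp(x)) dx.
Step 2. Integrate ∫(4*x*exp(x)) dx by parts with u = x, dv = (4*exp(x)) dx, so v = 4*exp(x): now -2*x**2*exp(x) + 4*x*exp(x) + ∫(-4*exp(x)) dx.
Step 3. Evaluate the standard form: now -2*x**2*exp(x) + 4*x*exp(x) - 4*exp(x).
Answer: -2*x**2*exp(x) + 4*x*exp(x) - 4*exp(x).


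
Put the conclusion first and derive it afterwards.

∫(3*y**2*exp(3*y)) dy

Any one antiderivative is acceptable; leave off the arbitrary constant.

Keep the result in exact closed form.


The answer is y**2*exp(3*y) - 2*y*exp(3*y)/3 + 2*exp(3*y)/9.
Step 1. Integrate ∫(3*y**2*exp(3*y)) dy by parts with u = y**2, dv = (3*exp(3*y)) dy, so v = exp(3*y): now y**2*exp(3*y) + ∫(-2*y*exp(3*y)) dy.
Step 2. Integrate ∫(-2*y*exp(3*y)) dy by parts with u = y, dv = (-2*exp(3*y)) dy, so v = -2*exp(3*y)/3: now y**2*exp(3*y) - 2*y*exp(3*y)/3 + ∫(2*exp(3*y)/3) dy.
Step 3. Evaluate the standard form: now y**2*exp(3*y) - 2*y*exp(3*y)/3 + 2*exp(3*y)/9.
Answer: y**2*exp(3*y) - 2*y*exp(3*y)/3 + 2*exp(3*y)/9.


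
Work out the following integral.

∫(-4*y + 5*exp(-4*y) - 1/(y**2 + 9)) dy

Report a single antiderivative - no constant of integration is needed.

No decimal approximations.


Answer: -2*y**2 - atan(y/3)/3 - 5*exp(-4*y)/4.


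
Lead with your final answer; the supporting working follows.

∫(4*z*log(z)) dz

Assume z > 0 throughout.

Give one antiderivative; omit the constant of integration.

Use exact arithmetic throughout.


The answer is 2*z**2*log(z) - z**2.
Step 1. Integrate ∫(4*z*log(z)) dz by parts with u = log(z), dv = (4*z) dz, so v = 2*z**2 [assuming z > 0]: now 2*z**2*log(z) + ∫(-2*z) dz.
Step 2. Evaluate the standard form: now 2*z**2*log(z) - z**2.
Answer: 2*z**2*log(z) - z**2.


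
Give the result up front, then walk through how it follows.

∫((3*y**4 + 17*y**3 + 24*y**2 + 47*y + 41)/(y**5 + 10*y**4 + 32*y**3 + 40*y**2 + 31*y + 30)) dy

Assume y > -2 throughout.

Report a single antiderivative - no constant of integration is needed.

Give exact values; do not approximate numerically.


The answer is -3*log(y + 2) + 5*log(y + 3) + log(y + 5) + atan(y).
Step 1. Decompose ∫((3*y**4 + 17*y**3 + 24*y**2 + 47*y + 41)/(y**5 + 10*y**4 + 32*y**3 + 40*y**2 + 31*y + 30)) dy by partial fractions, (3*y**4 + 17*y**3 + 24*y**2 + 47*y + 41)/(y**5 + 10*y**4 + 32*y**3 + 40*y**2 + 31*y + 30) = 1/(y**2 + 1) + 1/(y + 5) + 5/(y + 3) - 3/(y + 2): now ∫(-3/(y + 2)) dy + ∫(5/(y + 3)) dy + ∫(1/(y + 5)) dy + ∫(1/(y**2 + 1)) dy.
Step 2. Evaluate the standard form [assuming y > -3]: now 5*log(y + 3) + ∫(-3/(y + 2)) dy + ∫(1/(y + 5)) dy + ∫(1/(y**2 + 1)) dy.
Step 3. Evaluate the standard form [assuming y > -5]: now 5*log(y + 3) + log(y + 5) + ∫(-3/(y + 2)) dy + ∫(1/(y**2 + 1)) dy.
Step 4. Evaluate the standard form [assuming y > -2]: now -3*log(y + 2) + 5*log(y + 3) + log(y + 5) + ∫(1/(y**2 + 1)) dy.
Step 5. Evaluate the standard form: now -3*log(y + 2) + 5*log(y + 3) + log(y + 5) + atan(y).
Answer: -3*log(y + 2) + 5*log(y + 3) + log(y + 5) + atan(y).


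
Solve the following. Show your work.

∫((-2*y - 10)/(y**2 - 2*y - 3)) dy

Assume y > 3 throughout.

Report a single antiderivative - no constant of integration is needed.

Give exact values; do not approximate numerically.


Step 1. Decompose ∫((-2*y - 10)/(y**2 - 2*y - 3)) dy by partial fractions, (-2*y - 10)/(y**2 - 2*y - 3) = 2/(y + 1) - 4/(y - 3): now ∫(-4/(y - 3)) dy + ∫(2/(y + 1)) dy.
Step 2. Evaluate the standard form [assuming y > 3]: now -4*log(y - 3) + ∫(2/(y + 1)) dy.
Step 3. Evaluate the standard form [assuming y > -1]: now -4*log(y - 3) + 2*log(y + 1).
Answer: -4*log(y - 3) + 2*log(y + 1).


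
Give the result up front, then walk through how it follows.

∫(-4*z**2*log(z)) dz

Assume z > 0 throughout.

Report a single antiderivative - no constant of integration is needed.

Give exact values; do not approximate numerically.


The answer is -4*z**3*log(z)/3 + 4*z**3/9.
Step 1. Integrate ∫(-4*z**2*log(z)) dz by parts with u = log(z), dv = (-4*z**2) dz, so v = -4*z**3/3 [assuming z > 0]: now -4*z**3*log(z)/3 + ∫(4*z**2/3) dz.
Step 2. Evaluate the standard form: now -4*z**3*log(z)/3 + 4*z**3/9.
Answer: -4*z**3*log(z)/3 + 4*z**3/9.


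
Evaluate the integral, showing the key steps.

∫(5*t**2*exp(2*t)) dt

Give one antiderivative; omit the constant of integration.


Step 1. Integrate ∫(5*t**2*exp(2*t)) dt by parts with u = t**2, dv = (5*exp(2*t)) dt, so v = 5*exp(2*t)/2: now 5*t**2*exp(2*t)/2 + ∫(-5*t*exp(2*t)) dt.
Step 2. Integrate ∫(-5*t*exp(2*t)) dt by parts with u = t, dv = (-5*exp(2*t)) dt, so v = -5*exp(2*t)/2: now 5*t**2*exp(2*t)/2 - 5*t*exp(2*t)/2 + ∫(5*exp(2*t)/2) dt.
Step 3. Evaluate the standard form: now 5*t**2*exp(2*t)/2 - 5*t*exp(2*t)/2 + 5*exp(2*t)/4.
Answer: 5*t**2*exp(2*t)/2 - 5*t*exp(2*t)/2 + 5*exp(2*t)/4.


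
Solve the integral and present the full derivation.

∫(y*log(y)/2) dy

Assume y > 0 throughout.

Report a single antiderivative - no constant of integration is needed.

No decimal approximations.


Step 1. Integrate ∫(y*log(y)/2) dy by parts with u = log(y), dv = (y/2) dy, so v = y**2/4 [assuming y > 0]: now y**2*log(y)/4 + ∫(-y/4) dy.
Step 2. Evaluate the standard form: now y**2*log(y)/4 - y**2/8.
Answer: y**2*log(y)/4 - y**2/8.


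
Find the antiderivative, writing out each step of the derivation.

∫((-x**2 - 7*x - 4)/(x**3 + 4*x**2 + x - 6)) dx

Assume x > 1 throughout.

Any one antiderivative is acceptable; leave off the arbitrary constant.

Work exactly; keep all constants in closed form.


Step 1. Decompose ∫((-x**2 - 7*x - 4)/(x**3 + 4*x**2 + x - 6)) dx by partial fractions, (-x**2 - 7*x - 4)/(x**3 + 4*x**2 + x - 6) = 2/(x + 3) - 2/(x + 2) - 1/(x - 1): now ∫(-1/(x - 1)) dx + ∫(-2/(x + 2)) dx + ∫(2/(x + 3)) dx.
Step 2. Evaluate the standard form [assuming x > -2]: now -2*log(x + 2) + ∫(-1/(x - 1)) dx + ∫(2/(x + 3)) dx.
Step 3. Evaluate the standard form [assuming x > 1]: now -log(x - 1) - 2*log(x + 2) + ∫(2/(x + 3)) dx.
Step 4. Evaluate the standard form [assuming x > -3]: now -log(x - 1) - 2*log(x + 2) + 2*log(x + 3).
Answer: -log(x - 1) - 2*log(x + 2) + 2*log(x + 3).


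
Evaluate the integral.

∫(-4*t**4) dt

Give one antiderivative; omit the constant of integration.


Answer: -4*t**5/5.


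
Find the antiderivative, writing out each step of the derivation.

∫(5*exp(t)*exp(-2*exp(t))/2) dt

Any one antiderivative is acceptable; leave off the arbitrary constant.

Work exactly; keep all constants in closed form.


Step 1. Substitute u = exp(t), turning ∫(5*exp(t)*exp(-2*exp(t))/2) dt into ∫(5*exp(-2*u)/2) du: now ∫(5*exp(-2*u)/2) du.
Step 2. Evaluate the standard form: now -5*exp(-2*u)/4.
Step 3. Substitute back u = exp(t): now -5*exp(-2*exp(t))/4.
Answer: -5*exp(-2*exp(t))/4.


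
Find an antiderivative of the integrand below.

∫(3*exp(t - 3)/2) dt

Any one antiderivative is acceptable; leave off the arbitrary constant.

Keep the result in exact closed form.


Answer: 3*exp(t - 3)/2.


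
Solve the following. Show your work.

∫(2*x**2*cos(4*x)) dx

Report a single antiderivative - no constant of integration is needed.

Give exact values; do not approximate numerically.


Step 1. Integrate ∫(2*x**2*cos(4*x)) dx by parts with u = x**2, dv = (2*cos(4*x)) dx, so v = sin(4*x)/2: now x**2*sin(4*x)/2 + ∫(-x*sin(4*x)) dx.
Step 2. Integrate ∫(-x*sin(4*x)) dx by parts with u = x, dv = (-sin(4*x)) dx, so v = cos(4*x)/4: now x**2*sin(4*x)/2 + x*cos(4*x)/4 + ∫(-cos(4*x)/4) dx.
Step 3. Evaluate the standard form: now x**2*sin(4*x)/2 + x*cos(4*x)/4 - sin(4*x)/16.
Answer: x**2*sin(4*x)/2 + x*cos(4*x)/4 - sin(4*x)/16.


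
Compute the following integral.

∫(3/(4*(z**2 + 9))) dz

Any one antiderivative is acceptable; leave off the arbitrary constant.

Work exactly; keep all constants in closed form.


Answer: atan(z/3)/4.


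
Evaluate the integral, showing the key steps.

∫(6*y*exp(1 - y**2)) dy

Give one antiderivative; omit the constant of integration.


Step 1. Substitute u = y**2 - 1, turning ∫(6*y*exp(1 - y**2)) dy into ∫(3*exp(-u)) du: now ∫(3*exp(-u)) du.
Step 2. Evaluate the standard form: now -3*exp(-u).
Step 3. Substitute back u = y**2 - 1: now -3*exp(1 - y**2).
Answer: -3*exp(1 - y**2).


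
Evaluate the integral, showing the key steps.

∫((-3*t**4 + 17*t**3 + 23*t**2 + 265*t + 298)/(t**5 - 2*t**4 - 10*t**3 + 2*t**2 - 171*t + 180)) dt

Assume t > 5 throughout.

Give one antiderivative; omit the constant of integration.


Step 1. Decompose ∫((-3*t**4 + 17*t**3 + 23*t**2 + 265*t + 298)/(t**5 - 2*t**4 - 10*t**3 + 2*t**2 - 171*t + 180)) dt by partial fractions, (-3*t**4 + 17*t**3 + 23*t**2 + 265*t + 298)/(t**5 - 2*t**4 - 10*t**3 + 2*t**2 - 171*t + 180) = -4/(t**2 + 9) - 2/(t + 4) - 3/(t - 1) + 2/(t - 5): now ∫(2/(t - 5)) dt + ∫(-3/(t - 1)) dt + ∫(-2/(t + 4)) dt + ∫(-4/(t**2 + 9)) dt.
Step 2. Evaluate the standard form [assuming t > 1]: now -3*log(t - 1) + ∫(2/(t - 5)) dt + ∫(-2/(t + 4)) dt + ∫(-4/(t**2 + 9)) dt.
Step 3. Evaluate the standard form [assuming t > -4]: now -3*log(t - 1) - 2*log(t + 4) + ∫(2/(t - 5)) dt + ∫(-4/(t**2 + 9)) dt.
Step 4. Evaluate the standard form [assuming t > 5]: now 2*log(t - 5) - 3*log(t - 1) - 2*log(t + 4) + ∫(-4/(t**2 + 9)) dt.
Step 5. Evaluate the standard form: now 2*log(t - 5) - 3*log(t - 1) - 2*log(t + 4) - 4*atan(t/3)/3.
Answer: 2*log(t - 5) - 3*log(t - 1) - 2*log(t + 4) - 4*atan(t/3)/3.


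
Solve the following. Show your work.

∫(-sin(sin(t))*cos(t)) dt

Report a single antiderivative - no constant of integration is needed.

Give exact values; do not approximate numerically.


Step 1. Substitute u = sin(t), turning ∫(-sin(sin(t))*cos(t)) dt into ∫(-sin(u)) du: now ∫(-sin(u)) du.
Step 2. Evaluate the standard form: now cos(u).
Step 3. Substitute back u = sin(t): now cos(sin(t)).
Answer: cos(sin(t)).


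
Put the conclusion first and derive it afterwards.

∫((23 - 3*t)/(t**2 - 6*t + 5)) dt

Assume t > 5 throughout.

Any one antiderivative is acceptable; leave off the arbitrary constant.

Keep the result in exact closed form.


The answer is 2*log(t - 5) - 5*log(t - 1).
Step 1. Decompose ∫((23 - 3*t)/(t**2 - 6*t + 5)) dt by partial fractions, (23 - 3*t)/(t**2 - 6*t + 5) = -5/(t - 1) + 2/(t - 5): now ∫(2/(t - 5)) dt + ∫(-5/(t - 1)) dt.
Step 2. Evaluate the standard form [assuming t > 1]: now -5*log(t - 1) + ∫(2/(t - 5)) dt.
Step 3. Evaluate the standard form [assuming t > 5]: now 2*log(t - 5) - 5*log(t - 1).
Answer: 2*log(t - 5) - 5*log(t - 1).


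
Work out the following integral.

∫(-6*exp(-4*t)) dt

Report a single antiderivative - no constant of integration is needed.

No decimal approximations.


Answer: 3*exp(-4*t)/2.


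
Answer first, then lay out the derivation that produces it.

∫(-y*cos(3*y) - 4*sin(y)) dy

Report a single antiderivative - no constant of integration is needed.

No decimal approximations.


The answer is -y*sin(3*y)/3 + 4*cos(y) - cos(3*y)/9.
Step 1. Rewrite: now ∫(-y*cos(3*y)) dy + ∫(-4*sin(y)) dy.
Step 2. Evaluate the standard form: now 4*cos(y) + ∫(-y*cos(3*y)) dy.
Step 3. Integrate ∫(-y*cos(3*y)) dy by parts with u = y, dv = (-cos(3*y)) dy, so v = -sin(3*y)/3: now -y*sin(3*y)/3 + 4*cos(y) + ∫(sin(3*y)/3) dy.
Step 4. Evaluate the standard form: now -y*sin(3*y)/3 + 4*cos(y) - cos(3*y)/9.
Answer: -y*sin(3*y)/3 + 4*cos(y) - cos(3*y)/9.
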